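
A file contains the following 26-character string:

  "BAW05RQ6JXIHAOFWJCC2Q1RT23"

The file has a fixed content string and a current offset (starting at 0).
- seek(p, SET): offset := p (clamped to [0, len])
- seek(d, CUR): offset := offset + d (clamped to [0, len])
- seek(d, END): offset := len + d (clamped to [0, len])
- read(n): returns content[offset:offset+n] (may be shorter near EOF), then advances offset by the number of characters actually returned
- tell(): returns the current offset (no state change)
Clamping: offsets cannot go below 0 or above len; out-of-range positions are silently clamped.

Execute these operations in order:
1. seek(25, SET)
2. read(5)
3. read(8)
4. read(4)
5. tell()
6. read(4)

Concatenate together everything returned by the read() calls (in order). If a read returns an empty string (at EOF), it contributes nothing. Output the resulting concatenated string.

After 1 (seek(25, SET)): offset=25
After 2 (read(5)): returned '3', offset=26
After 3 (read(8)): returned '', offset=26
After 4 (read(4)): returned '', offset=26
After 5 (tell()): offset=26
After 6 (read(4)): returned '', offset=26

Answer: 3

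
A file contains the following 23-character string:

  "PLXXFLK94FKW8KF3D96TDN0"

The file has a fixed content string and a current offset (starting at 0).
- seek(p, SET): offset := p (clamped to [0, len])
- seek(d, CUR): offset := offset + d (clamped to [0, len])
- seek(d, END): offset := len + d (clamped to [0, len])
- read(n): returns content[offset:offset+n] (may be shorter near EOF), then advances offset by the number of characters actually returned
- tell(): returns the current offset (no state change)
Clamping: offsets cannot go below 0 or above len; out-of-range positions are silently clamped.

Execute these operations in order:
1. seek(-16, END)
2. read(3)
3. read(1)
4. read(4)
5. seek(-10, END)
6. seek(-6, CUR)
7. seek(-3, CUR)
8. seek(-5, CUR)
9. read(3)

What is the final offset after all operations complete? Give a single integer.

Answer: 3

Derivation:
After 1 (seek(-16, END)): offset=7
After 2 (read(3)): returned '94F', offset=10
After 3 (read(1)): returned 'K', offset=11
After 4 (read(4)): returned 'W8KF', offset=15
After 5 (seek(-10, END)): offset=13
After 6 (seek(-6, CUR)): offset=7
After 7 (seek(-3, CUR)): offset=4
After 8 (seek(-5, CUR)): offset=0
After 9 (read(3)): returned 'PLX', offset=3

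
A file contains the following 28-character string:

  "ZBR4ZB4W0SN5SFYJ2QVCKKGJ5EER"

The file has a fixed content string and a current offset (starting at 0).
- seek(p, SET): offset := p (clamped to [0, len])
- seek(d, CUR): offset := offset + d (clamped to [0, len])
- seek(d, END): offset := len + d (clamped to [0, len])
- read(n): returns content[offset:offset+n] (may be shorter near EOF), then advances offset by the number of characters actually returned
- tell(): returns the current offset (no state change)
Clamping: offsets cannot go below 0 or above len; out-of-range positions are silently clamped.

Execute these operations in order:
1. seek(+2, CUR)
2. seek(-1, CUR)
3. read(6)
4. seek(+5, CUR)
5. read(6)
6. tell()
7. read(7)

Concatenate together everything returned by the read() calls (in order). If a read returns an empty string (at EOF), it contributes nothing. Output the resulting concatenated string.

Answer: BR4ZB4SFYJ2QVCKKGJ5

Derivation:
After 1 (seek(+2, CUR)): offset=2
After 2 (seek(-1, CUR)): offset=1
After 3 (read(6)): returned 'BR4ZB4', offset=7
After 4 (seek(+5, CUR)): offset=12
After 5 (read(6)): returned 'SFYJ2Q', offset=18
After 6 (tell()): offset=18
After 7 (read(7)): returned 'VCKKGJ5', offset=25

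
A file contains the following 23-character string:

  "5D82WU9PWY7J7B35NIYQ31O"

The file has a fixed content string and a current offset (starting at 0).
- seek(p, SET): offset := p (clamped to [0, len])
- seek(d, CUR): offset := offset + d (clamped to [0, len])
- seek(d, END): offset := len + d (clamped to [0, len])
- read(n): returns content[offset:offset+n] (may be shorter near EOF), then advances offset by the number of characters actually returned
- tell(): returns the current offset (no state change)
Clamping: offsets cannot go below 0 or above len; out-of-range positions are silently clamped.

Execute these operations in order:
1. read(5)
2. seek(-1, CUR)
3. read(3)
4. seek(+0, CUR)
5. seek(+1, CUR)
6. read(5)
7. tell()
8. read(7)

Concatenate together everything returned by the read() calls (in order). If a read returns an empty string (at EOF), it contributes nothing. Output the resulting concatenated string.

Answer: 5D82WWU9WY7J7B35NIYQ

Derivation:
After 1 (read(5)): returned '5D82W', offset=5
After 2 (seek(-1, CUR)): offset=4
After 3 (read(3)): returned 'WU9', offset=7
After 4 (seek(+0, CUR)): offset=7
After 5 (seek(+1, CUR)): offset=8
After 6 (read(5)): returned 'WY7J7', offset=13
After 7 (tell()): offset=13
After 8 (read(7)): returned 'B35NIYQ', offset=20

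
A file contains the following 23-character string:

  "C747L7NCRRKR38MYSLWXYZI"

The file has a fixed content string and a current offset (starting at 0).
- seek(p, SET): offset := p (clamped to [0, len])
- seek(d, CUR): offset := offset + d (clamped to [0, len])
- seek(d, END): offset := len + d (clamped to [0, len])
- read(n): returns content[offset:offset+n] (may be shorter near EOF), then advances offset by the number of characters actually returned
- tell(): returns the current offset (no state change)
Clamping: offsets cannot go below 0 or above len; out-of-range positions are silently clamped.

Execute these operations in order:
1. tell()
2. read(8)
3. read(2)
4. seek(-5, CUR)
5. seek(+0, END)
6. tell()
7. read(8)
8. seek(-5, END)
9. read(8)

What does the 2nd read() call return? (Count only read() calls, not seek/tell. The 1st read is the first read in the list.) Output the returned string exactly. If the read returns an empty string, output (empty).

Answer: RR

Derivation:
After 1 (tell()): offset=0
After 2 (read(8)): returned 'C747L7NC', offset=8
After 3 (read(2)): returned 'RR', offset=10
After 4 (seek(-5, CUR)): offset=5
After 5 (seek(+0, END)): offset=23
After 6 (tell()): offset=23
After 7 (read(8)): returned '', offset=23
After 8 (seek(-5, END)): offset=18
After 9 (read(8)): returned 'WXYZI', offset=23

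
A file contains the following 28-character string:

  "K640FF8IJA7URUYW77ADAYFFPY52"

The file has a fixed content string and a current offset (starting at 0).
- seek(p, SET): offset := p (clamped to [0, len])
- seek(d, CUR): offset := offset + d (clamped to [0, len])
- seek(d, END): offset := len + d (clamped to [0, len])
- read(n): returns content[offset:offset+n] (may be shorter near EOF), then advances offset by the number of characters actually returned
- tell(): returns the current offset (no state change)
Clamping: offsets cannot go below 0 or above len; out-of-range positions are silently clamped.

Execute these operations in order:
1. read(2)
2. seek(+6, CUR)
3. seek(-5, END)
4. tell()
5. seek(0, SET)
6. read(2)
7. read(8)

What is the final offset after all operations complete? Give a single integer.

Answer: 10

Derivation:
After 1 (read(2)): returned 'K6', offset=2
After 2 (seek(+6, CUR)): offset=8
After 3 (seek(-5, END)): offset=23
After 4 (tell()): offset=23
After 5 (seek(0, SET)): offset=0
After 6 (read(2)): returned 'K6', offset=2
After 7 (read(8)): returned '40FF8IJA', offset=10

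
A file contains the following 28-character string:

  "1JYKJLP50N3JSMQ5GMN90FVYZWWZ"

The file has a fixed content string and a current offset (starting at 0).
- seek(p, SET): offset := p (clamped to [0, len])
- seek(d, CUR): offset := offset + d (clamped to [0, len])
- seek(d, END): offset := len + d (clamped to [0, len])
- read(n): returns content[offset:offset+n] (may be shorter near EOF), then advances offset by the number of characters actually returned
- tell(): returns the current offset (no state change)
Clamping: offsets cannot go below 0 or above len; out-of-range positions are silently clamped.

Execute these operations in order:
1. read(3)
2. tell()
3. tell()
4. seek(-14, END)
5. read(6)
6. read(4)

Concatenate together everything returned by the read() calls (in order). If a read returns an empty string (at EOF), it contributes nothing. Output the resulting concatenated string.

After 1 (read(3)): returned '1JY', offset=3
After 2 (tell()): offset=3
After 3 (tell()): offset=3
After 4 (seek(-14, END)): offset=14
After 5 (read(6)): returned 'Q5GMN9', offset=20
After 6 (read(4)): returned '0FVY', offset=24

Answer: 1JYQ5GMN90FVY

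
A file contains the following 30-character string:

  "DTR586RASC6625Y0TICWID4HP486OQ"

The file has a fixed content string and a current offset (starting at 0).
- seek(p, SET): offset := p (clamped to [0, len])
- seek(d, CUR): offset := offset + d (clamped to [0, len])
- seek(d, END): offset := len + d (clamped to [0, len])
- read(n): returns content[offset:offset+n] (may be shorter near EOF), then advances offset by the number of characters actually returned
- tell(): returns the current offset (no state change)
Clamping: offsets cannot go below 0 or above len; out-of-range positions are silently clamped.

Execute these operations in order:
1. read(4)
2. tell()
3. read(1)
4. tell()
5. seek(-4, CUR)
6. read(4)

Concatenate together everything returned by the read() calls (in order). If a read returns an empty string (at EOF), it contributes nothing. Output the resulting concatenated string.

Answer: DTR58TR58

Derivation:
After 1 (read(4)): returned 'DTR5', offset=4
After 2 (tell()): offset=4
After 3 (read(1)): returned '8', offset=5
After 4 (tell()): offset=5
After 5 (seek(-4, CUR)): offset=1
After 6 (read(4)): returned 'TR58', offset=5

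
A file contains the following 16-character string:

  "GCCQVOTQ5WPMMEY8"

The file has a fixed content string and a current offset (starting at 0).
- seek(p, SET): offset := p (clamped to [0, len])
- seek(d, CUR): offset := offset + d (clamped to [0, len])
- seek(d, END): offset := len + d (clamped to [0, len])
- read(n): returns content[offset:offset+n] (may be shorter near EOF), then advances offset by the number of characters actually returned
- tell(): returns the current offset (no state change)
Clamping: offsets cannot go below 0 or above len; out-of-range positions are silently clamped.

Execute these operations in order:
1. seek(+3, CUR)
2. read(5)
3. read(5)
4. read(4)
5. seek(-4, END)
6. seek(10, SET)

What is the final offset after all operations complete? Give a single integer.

After 1 (seek(+3, CUR)): offset=3
After 2 (read(5)): returned 'QVOTQ', offset=8
After 3 (read(5)): returned '5WPMM', offset=13
After 4 (read(4)): returned 'EY8', offset=16
After 5 (seek(-4, END)): offset=12
After 6 (seek(10, SET)): offset=10

Answer: 10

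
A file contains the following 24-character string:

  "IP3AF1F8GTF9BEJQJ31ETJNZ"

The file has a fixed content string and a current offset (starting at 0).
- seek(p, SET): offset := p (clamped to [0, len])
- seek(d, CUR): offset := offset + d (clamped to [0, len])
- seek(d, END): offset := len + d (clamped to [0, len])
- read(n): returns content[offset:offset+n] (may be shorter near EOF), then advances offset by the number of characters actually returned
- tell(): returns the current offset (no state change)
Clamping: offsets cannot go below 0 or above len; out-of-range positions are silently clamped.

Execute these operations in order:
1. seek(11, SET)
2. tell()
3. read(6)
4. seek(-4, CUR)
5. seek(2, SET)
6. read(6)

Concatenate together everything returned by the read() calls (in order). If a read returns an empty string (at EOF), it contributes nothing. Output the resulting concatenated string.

Answer: 9BEJQJ3AF1F8

Derivation:
After 1 (seek(11, SET)): offset=11
After 2 (tell()): offset=11
After 3 (read(6)): returned '9BEJQJ', offset=17
After 4 (seek(-4, CUR)): offset=13
After 5 (seek(2, SET)): offset=2
After 6 (read(6)): returned '3AF1F8', offset=8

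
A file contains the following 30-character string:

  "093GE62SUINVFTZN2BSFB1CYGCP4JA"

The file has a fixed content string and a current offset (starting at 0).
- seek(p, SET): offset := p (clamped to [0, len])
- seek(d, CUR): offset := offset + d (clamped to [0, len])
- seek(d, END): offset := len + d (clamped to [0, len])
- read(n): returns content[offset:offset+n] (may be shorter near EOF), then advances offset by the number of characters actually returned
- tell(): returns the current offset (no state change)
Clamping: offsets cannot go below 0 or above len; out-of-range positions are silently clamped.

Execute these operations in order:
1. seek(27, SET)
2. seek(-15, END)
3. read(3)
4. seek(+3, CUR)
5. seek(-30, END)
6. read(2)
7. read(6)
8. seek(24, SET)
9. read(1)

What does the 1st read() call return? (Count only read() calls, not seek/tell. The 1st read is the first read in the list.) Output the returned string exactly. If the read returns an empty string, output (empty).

After 1 (seek(27, SET)): offset=27
After 2 (seek(-15, END)): offset=15
After 3 (read(3)): returned 'N2B', offset=18
After 4 (seek(+3, CUR)): offset=21
After 5 (seek(-30, END)): offset=0
After 6 (read(2)): returned '09', offset=2
After 7 (read(6)): returned '3GE62S', offset=8
After 8 (seek(24, SET)): offset=24
After 9 (read(1)): returned 'G', offset=25

Answer: N2B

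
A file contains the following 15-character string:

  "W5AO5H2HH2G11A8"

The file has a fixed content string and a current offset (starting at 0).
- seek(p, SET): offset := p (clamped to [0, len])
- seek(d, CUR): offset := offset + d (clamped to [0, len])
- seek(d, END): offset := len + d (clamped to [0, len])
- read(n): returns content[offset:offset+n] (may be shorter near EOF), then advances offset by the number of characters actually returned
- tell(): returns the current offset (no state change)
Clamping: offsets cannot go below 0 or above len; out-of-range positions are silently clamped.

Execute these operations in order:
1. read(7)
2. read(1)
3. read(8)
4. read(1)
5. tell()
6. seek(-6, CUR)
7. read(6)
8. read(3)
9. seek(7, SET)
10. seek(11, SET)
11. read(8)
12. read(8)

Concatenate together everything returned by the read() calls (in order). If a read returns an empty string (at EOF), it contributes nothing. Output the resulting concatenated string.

Answer: W5AO5H2HH2G11A82G11A811A8

Derivation:
After 1 (read(7)): returned 'W5AO5H2', offset=7
After 2 (read(1)): returned 'H', offset=8
After 3 (read(8)): returned 'H2G11A8', offset=15
After 4 (read(1)): returned '', offset=15
After 5 (tell()): offset=15
After 6 (seek(-6, CUR)): offset=9
After 7 (read(6)): returned '2G11A8', offset=15
After 8 (read(3)): returned '', offset=15
After 9 (seek(7, SET)): offset=7
After 10 (seek(11, SET)): offset=11
After 11 (read(8)): returned '11A8', offset=15
After 12 (read(8)): returned '', offset=15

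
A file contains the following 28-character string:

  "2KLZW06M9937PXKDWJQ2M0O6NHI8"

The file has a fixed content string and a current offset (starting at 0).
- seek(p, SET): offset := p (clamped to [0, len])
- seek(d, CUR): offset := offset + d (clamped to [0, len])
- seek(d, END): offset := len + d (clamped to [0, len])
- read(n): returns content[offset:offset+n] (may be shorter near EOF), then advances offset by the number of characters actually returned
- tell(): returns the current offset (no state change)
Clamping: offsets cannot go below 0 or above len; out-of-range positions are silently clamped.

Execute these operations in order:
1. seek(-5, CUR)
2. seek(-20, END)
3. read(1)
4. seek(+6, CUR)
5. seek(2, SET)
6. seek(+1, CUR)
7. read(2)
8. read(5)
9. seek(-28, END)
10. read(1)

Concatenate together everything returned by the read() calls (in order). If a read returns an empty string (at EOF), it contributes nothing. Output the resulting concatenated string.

After 1 (seek(-5, CUR)): offset=0
After 2 (seek(-20, END)): offset=8
After 3 (read(1)): returned '9', offset=9
After 4 (seek(+6, CUR)): offset=15
After 5 (seek(2, SET)): offset=2
After 6 (seek(+1, CUR)): offset=3
After 7 (read(2)): returned 'ZW', offset=5
After 8 (read(5)): returned '06M99', offset=10
After 9 (seek(-28, END)): offset=0
After 10 (read(1)): returned '2', offset=1

Answer: 9ZW06M992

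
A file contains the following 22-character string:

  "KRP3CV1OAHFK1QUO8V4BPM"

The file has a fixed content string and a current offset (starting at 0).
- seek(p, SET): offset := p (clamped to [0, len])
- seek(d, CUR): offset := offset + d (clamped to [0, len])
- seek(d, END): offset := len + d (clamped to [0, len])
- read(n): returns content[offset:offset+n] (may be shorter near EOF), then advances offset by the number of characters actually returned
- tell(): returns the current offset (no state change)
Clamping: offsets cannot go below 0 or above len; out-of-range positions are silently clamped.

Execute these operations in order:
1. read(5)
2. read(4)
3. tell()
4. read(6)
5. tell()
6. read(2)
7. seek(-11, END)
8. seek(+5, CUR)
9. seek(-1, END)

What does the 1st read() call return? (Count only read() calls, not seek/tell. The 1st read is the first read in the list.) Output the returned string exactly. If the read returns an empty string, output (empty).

Answer: KRP3C

Derivation:
After 1 (read(5)): returned 'KRP3C', offset=5
After 2 (read(4)): returned 'V1OA', offset=9
After 3 (tell()): offset=9
After 4 (read(6)): returned 'HFK1QU', offset=15
After 5 (tell()): offset=15
After 6 (read(2)): returned 'O8', offset=17
After 7 (seek(-11, END)): offset=11
After 8 (seek(+5, CUR)): offset=16
After 9 (seek(-1, END)): offset=21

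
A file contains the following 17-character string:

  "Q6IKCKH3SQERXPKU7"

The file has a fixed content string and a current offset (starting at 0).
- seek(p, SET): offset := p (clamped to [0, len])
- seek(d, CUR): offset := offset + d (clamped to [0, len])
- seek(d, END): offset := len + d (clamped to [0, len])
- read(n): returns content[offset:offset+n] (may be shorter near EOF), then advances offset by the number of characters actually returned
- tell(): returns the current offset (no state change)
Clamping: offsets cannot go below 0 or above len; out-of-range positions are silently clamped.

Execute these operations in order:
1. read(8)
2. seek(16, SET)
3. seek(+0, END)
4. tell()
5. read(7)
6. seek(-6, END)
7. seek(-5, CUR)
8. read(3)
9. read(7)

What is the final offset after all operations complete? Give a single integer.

Answer: 16

Derivation:
After 1 (read(8)): returned 'Q6IKCKH3', offset=8
After 2 (seek(16, SET)): offset=16
After 3 (seek(+0, END)): offset=17
After 4 (tell()): offset=17
After 5 (read(7)): returned '', offset=17
After 6 (seek(-6, END)): offset=11
After 7 (seek(-5, CUR)): offset=6
After 8 (read(3)): returned 'H3S', offset=9
After 9 (read(7)): returned 'QERXPKU', offset=16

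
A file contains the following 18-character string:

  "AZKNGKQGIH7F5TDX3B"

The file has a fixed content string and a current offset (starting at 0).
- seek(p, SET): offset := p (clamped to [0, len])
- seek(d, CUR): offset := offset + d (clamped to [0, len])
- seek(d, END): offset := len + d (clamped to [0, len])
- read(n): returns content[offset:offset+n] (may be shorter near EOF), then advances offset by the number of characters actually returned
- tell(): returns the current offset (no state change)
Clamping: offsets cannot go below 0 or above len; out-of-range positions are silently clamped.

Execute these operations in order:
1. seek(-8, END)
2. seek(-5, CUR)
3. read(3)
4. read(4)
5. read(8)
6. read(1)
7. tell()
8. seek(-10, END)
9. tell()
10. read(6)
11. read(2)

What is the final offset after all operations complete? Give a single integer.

Answer: 16

Derivation:
After 1 (seek(-8, END)): offset=10
After 2 (seek(-5, CUR)): offset=5
After 3 (read(3)): returned 'KQG', offset=8
After 4 (read(4)): returned 'IH7F', offset=12
After 5 (read(8)): returned '5TDX3B', offset=18
After 6 (read(1)): returned '', offset=18
After 7 (tell()): offset=18
After 8 (seek(-10, END)): offset=8
After 9 (tell()): offset=8
After 10 (read(6)): returned 'IH7F5T', offset=14
After 11 (read(2)): returned 'DX', offset=16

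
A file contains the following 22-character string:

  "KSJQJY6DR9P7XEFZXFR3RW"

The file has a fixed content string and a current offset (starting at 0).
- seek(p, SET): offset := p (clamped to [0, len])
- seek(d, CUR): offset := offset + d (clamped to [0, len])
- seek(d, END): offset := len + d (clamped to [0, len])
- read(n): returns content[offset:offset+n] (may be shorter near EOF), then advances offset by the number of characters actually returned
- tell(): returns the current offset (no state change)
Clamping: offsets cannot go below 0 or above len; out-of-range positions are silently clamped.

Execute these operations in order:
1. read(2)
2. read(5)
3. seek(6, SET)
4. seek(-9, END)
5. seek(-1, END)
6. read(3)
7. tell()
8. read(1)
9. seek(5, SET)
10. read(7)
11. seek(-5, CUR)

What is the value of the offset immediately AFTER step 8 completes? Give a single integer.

After 1 (read(2)): returned 'KS', offset=2
After 2 (read(5)): returned 'JQJY6', offset=7
After 3 (seek(6, SET)): offset=6
After 4 (seek(-9, END)): offset=13
After 5 (seek(-1, END)): offset=21
After 6 (read(3)): returned 'W', offset=22
After 7 (tell()): offset=22
After 8 (read(1)): returned '', offset=22

Answer: 22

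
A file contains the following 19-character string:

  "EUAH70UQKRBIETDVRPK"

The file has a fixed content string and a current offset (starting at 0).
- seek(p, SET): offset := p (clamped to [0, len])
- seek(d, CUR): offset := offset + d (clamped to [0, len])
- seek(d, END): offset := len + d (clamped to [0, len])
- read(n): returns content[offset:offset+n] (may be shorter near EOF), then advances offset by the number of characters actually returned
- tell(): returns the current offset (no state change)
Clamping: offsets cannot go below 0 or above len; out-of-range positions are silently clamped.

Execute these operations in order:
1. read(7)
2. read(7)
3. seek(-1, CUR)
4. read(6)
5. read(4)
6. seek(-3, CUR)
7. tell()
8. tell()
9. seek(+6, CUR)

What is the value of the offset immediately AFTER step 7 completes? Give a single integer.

Answer: 16

Derivation:
After 1 (read(7)): returned 'EUAH70U', offset=7
After 2 (read(7)): returned 'QKRBIET', offset=14
After 3 (seek(-1, CUR)): offset=13
After 4 (read(6)): returned 'TDVRPK', offset=19
After 5 (read(4)): returned '', offset=19
After 6 (seek(-3, CUR)): offset=16
After 7 (tell()): offset=16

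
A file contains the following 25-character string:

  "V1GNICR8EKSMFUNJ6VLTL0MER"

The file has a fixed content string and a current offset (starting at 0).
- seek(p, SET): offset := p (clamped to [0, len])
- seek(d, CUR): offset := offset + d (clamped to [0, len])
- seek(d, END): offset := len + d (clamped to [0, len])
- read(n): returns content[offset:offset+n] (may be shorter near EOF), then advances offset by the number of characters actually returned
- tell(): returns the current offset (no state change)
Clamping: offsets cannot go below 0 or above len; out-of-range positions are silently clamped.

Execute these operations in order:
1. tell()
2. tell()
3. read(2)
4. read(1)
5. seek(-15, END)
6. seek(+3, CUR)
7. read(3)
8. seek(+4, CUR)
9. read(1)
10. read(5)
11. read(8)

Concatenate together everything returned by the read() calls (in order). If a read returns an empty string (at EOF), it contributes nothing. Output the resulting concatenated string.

After 1 (tell()): offset=0
After 2 (tell()): offset=0
After 3 (read(2)): returned 'V1', offset=2
After 4 (read(1)): returned 'G', offset=3
After 5 (seek(-15, END)): offset=10
After 6 (seek(+3, CUR)): offset=13
After 7 (read(3)): returned 'UNJ', offset=16
After 8 (seek(+4, CUR)): offset=20
After 9 (read(1)): returned 'L', offset=21
After 10 (read(5)): returned '0MER', offset=25
After 11 (read(8)): returned '', offset=25

Answer: V1GUNJL0MER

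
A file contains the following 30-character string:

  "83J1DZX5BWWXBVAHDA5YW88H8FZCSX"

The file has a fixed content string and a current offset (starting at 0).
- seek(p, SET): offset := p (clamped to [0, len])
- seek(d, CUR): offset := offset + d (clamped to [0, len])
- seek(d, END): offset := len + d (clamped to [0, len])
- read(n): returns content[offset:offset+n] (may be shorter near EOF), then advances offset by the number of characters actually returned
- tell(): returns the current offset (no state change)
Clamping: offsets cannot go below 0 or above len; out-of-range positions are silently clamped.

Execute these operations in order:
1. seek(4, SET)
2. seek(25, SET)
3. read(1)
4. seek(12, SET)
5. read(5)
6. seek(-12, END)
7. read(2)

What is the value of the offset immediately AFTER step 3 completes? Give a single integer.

Answer: 26

Derivation:
After 1 (seek(4, SET)): offset=4
After 2 (seek(25, SET)): offset=25
After 3 (read(1)): returned 'F', offset=26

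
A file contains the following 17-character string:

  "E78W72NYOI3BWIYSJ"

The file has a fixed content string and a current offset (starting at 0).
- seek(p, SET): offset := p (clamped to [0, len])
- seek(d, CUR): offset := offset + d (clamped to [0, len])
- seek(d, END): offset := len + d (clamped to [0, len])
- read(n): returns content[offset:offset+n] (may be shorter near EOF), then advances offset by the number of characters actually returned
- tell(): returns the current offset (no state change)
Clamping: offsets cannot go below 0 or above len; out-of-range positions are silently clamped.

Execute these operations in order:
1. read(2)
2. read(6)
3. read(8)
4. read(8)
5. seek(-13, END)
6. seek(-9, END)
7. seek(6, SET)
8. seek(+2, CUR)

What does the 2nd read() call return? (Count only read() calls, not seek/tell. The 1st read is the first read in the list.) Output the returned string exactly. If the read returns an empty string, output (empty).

Answer: 8W72NY

Derivation:
After 1 (read(2)): returned 'E7', offset=2
After 2 (read(6)): returned '8W72NY', offset=8
After 3 (read(8)): returned 'OI3BWIYS', offset=16
After 4 (read(8)): returned 'J', offset=17
After 5 (seek(-13, END)): offset=4
After 6 (seek(-9, END)): offset=8
After 7 (seek(6, SET)): offset=6
After 8 (seek(+2, CUR)): offset=8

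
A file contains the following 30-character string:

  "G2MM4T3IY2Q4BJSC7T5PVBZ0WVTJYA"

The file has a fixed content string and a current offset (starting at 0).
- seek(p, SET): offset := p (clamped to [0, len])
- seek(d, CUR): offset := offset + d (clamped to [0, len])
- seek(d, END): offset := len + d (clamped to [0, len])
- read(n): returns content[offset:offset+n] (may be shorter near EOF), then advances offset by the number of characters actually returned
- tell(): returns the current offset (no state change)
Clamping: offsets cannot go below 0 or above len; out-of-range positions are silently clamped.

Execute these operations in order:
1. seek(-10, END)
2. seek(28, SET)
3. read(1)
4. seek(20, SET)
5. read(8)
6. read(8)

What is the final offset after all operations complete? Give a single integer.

After 1 (seek(-10, END)): offset=20
After 2 (seek(28, SET)): offset=28
After 3 (read(1)): returned 'Y', offset=29
After 4 (seek(20, SET)): offset=20
After 5 (read(8)): returned 'VBZ0WVTJ', offset=28
After 6 (read(8)): returned 'YA', offset=30

Answer: 30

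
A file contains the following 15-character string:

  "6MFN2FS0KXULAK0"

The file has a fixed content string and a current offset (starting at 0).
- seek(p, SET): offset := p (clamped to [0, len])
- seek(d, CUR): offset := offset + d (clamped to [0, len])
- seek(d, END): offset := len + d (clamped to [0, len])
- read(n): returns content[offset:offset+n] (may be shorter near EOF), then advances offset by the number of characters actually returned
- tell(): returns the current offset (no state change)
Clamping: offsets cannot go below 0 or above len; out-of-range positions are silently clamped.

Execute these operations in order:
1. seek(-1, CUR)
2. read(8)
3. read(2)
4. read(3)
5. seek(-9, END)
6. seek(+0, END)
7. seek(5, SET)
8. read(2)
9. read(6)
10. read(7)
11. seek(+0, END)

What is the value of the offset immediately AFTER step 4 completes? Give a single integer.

Answer: 13

Derivation:
After 1 (seek(-1, CUR)): offset=0
After 2 (read(8)): returned '6MFN2FS0', offset=8
After 3 (read(2)): returned 'KX', offset=10
After 4 (read(3)): returned 'ULA', offset=13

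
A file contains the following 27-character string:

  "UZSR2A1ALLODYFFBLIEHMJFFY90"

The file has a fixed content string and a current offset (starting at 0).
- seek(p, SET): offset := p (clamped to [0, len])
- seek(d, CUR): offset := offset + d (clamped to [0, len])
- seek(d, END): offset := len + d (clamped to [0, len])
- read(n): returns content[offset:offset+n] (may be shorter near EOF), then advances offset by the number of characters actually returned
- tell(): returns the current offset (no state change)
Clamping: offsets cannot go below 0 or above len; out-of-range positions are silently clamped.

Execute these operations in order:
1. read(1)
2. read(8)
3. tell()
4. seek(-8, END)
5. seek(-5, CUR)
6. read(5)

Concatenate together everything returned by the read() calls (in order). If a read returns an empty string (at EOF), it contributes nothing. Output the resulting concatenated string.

After 1 (read(1)): returned 'U', offset=1
After 2 (read(8)): returned 'ZSR2A1AL', offset=9
After 3 (tell()): offset=9
After 4 (seek(-8, END)): offset=19
After 5 (seek(-5, CUR)): offset=14
After 6 (read(5)): returned 'FBLIE', offset=19

Answer: UZSR2A1ALFBLIE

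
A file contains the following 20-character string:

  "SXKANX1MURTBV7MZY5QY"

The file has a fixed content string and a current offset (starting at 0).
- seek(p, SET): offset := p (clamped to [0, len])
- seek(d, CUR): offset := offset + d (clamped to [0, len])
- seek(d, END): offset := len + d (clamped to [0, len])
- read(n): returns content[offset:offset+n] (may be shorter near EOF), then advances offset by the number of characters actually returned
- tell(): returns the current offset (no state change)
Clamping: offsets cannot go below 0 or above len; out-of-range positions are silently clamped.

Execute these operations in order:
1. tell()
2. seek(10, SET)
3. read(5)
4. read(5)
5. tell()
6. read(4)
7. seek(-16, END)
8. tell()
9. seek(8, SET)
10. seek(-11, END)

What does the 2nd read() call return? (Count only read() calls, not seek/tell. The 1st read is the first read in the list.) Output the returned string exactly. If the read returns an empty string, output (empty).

Answer: ZY5QY

Derivation:
After 1 (tell()): offset=0
After 2 (seek(10, SET)): offset=10
After 3 (read(5)): returned 'TBV7M', offset=15
After 4 (read(5)): returned 'ZY5QY', offset=20
After 5 (tell()): offset=20
After 6 (read(4)): returned '', offset=20
After 7 (seek(-16, END)): offset=4
After 8 (tell()): offset=4
After 9 (seek(8, SET)): offset=8
After 10 (seek(-11, END)): offset=9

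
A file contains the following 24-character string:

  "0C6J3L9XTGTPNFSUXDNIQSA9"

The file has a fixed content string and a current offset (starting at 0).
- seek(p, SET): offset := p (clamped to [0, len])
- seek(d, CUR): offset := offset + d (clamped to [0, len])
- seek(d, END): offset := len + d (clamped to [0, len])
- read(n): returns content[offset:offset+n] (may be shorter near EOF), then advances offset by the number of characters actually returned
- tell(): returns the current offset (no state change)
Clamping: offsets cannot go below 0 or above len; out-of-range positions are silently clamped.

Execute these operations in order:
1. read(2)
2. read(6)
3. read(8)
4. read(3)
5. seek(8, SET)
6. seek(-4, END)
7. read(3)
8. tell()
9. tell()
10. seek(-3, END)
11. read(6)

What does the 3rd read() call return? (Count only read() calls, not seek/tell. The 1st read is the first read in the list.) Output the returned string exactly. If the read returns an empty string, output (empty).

Answer: TGTPNFSU

Derivation:
After 1 (read(2)): returned '0C', offset=2
After 2 (read(6)): returned '6J3L9X', offset=8
After 3 (read(8)): returned 'TGTPNFSU', offset=16
After 4 (read(3)): returned 'XDN', offset=19
After 5 (seek(8, SET)): offset=8
After 6 (seek(-4, END)): offset=20
After 7 (read(3)): returned 'QSA', offset=23
After 8 (tell()): offset=23
After 9 (tell()): offset=23
After 10 (seek(-3, END)): offset=21
After 11 (read(6)): returned 'SA9', offset=24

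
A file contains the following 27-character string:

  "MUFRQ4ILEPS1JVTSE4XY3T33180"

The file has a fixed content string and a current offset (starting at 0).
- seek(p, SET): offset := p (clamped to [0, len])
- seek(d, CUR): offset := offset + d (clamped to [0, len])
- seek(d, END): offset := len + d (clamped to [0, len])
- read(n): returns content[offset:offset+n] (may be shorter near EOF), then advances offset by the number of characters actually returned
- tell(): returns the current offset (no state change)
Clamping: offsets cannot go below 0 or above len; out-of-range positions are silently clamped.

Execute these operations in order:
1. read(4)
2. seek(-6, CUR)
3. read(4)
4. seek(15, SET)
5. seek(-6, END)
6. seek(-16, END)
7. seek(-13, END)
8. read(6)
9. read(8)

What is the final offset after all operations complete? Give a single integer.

Answer: 27

Derivation:
After 1 (read(4)): returned 'MUFR', offset=4
After 2 (seek(-6, CUR)): offset=0
After 3 (read(4)): returned 'MUFR', offset=4
After 4 (seek(15, SET)): offset=15
After 5 (seek(-6, END)): offset=21
After 6 (seek(-16, END)): offset=11
After 7 (seek(-13, END)): offset=14
After 8 (read(6)): returned 'TSE4XY', offset=20
After 9 (read(8)): returned '3T33180', offset=27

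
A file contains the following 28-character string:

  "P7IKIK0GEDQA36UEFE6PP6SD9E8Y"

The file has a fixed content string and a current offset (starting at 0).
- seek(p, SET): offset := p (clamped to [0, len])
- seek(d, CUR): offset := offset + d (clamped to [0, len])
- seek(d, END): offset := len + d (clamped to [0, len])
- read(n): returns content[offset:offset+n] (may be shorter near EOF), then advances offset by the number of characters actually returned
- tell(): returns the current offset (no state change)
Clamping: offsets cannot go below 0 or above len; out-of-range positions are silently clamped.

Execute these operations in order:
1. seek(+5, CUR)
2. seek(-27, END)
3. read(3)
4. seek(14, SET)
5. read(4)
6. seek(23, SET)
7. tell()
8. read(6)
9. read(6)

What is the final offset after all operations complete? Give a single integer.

After 1 (seek(+5, CUR)): offset=5
After 2 (seek(-27, END)): offset=1
After 3 (read(3)): returned '7IK', offset=4
After 4 (seek(14, SET)): offset=14
After 5 (read(4)): returned 'UEFE', offset=18
After 6 (seek(23, SET)): offset=23
After 7 (tell()): offset=23
After 8 (read(6)): returned 'D9E8Y', offset=28
After 9 (read(6)): returned '', offset=28

Answer: 28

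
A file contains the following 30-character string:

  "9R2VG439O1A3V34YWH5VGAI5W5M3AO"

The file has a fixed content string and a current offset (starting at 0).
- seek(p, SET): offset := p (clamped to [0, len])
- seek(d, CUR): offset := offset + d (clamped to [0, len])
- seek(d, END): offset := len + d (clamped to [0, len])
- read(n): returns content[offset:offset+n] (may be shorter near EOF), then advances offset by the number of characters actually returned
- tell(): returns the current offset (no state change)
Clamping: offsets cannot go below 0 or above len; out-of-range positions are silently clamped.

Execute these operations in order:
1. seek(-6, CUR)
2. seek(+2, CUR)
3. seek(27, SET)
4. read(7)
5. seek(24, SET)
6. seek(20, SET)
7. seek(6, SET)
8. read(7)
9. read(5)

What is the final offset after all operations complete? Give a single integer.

Answer: 18

Derivation:
After 1 (seek(-6, CUR)): offset=0
After 2 (seek(+2, CUR)): offset=2
After 3 (seek(27, SET)): offset=27
After 4 (read(7)): returned '3AO', offset=30
After 5 (seek(24, SET)): offset=24
After 6 (seek(20, SET)): offset=20
After 7 (seek(6, SET)): offset=6
After 8 (read(7)): returned '39O1A3V', offset=13
After 9 (read(5)): returned '34YWH', offset=18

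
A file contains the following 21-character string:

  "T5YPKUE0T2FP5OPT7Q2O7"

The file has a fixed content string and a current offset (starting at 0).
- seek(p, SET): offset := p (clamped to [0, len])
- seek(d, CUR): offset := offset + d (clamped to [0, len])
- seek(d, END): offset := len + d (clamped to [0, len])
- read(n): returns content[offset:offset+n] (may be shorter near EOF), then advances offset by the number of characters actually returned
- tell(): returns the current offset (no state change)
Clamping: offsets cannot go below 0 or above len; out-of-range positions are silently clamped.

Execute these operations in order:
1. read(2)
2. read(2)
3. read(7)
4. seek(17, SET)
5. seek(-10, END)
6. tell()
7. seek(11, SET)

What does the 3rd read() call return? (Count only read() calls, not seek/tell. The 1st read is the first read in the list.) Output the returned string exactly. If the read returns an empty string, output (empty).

After 1 (read(2)): returned 'T5', offset=2
After 2 (read(2)): returned 'YP', offset=4
After 3 (read(7)): returned 'KUE0T2F', offset=11
After 4 (seek(17, SET)): offset=17
After 5 (seek(-10, END)): offset=11
After 6 (tell()): offset=11
After 7 (seek(11, SET)): offset=11

Answer: KUE0T2F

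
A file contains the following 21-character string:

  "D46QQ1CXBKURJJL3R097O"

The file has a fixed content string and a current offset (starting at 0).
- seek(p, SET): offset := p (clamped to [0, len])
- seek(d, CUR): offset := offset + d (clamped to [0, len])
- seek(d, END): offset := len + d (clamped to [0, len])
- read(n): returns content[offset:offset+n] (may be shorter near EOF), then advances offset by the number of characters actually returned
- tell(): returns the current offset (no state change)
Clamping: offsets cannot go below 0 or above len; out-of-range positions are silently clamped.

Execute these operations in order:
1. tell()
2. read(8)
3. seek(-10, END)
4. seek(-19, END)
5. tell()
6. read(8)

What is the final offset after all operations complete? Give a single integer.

Answer: 10

Derivation:
After 1 (tell()): offset=0
After 2 (read(8)): returned 'D46QQ1CX', offset=8
After 3 (seek(-10, END)): offset=11
After 4 (seek(-19, END)): offset=2
After 5 (tell()): offset=2
After 6 (read(8)): returned '6QQ1CXBK', offset=10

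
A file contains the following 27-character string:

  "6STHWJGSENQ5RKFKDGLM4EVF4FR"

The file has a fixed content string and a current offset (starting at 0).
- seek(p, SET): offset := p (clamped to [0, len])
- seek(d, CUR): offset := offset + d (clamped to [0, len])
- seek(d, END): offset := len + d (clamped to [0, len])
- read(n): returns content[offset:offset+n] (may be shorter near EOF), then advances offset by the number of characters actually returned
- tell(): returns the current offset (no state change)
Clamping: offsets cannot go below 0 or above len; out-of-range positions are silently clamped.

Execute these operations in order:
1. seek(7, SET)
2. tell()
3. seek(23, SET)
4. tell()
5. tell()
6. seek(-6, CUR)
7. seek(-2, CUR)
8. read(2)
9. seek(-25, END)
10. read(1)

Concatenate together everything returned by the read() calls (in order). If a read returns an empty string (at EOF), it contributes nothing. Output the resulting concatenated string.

Answer: KDT

Derivation:
After 1 (seek(7, SET)): offset=7
After 2 (tell()): offset=7
After 3 (seek(23, SET)): offset=23
After 4 (tell()): offset=23
After 5 (tell()): offset=23
After 6 (seek(-6, CUR)): offset=17
After 7 (seek(-2, CUR)): offset=15
After 8 (read(2)): returned 'KD', offset=17
After 9 (seek(-25, END)): offset=2
After 10 (read(1)): returned 'T', offset=3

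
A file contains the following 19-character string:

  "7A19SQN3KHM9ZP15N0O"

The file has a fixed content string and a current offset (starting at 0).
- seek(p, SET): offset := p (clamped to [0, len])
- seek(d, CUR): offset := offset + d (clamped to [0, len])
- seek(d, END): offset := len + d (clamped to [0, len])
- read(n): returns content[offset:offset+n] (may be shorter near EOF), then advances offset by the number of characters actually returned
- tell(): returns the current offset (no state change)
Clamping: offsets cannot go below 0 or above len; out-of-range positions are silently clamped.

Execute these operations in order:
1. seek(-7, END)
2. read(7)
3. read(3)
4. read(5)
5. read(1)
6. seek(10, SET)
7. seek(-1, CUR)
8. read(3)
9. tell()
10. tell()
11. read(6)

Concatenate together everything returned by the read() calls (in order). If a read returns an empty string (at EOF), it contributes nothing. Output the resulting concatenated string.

Answer: ZP15N0OHM9ZP15N0

Derivation:
After 1 (seek(-7, END)): offset=12
After 2 (read(7)): returned 'ZP15N0O', offset=19
After 3 (read(3)): returned '', offset=19
After 4 (read(5)): returned '', offset=19
After 5 (read(1)): returned '', offset=19
After 6 (seek(10, SET)): offset=10
After 7 (seek(-1, CUR)): offset=9
After 8 (read(3)): returned 'HM9', offset=12
After 9 (tell()): offset=12
After 10 (tell()): offset=12
After 11 (read(6)): returned 'ZP15N0', offset=18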